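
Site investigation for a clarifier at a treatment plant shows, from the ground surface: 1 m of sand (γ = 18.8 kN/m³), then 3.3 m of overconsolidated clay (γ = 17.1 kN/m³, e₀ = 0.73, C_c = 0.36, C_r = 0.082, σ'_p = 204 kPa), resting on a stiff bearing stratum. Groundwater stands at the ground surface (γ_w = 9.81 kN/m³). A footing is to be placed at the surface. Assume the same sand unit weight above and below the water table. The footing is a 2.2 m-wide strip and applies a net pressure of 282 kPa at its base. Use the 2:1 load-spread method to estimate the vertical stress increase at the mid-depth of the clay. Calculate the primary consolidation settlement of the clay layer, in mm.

S_c ≈ 133 mm

Mid-depth of clay below the ground surface: z = 1 + 3.3/2 = 2.65 m.
Total vertical stress at mid-clay: σ_v = 18.8×1 + 17.1×1.65 = 47.015 kPa.
Pore pressure: u = 9.81×(2.65 − 0) = 25.997 kPa.
Initial effective stress: σ'_0 = σ_v − u = 47.015 − 25.997 = 21.018 kPa.
Stress increase at mid-clay by the 2:1 spreading method:
Δσ = qB/(B+z) = 282×2.2/(2.2+2.65) = 127.92 kPa
Final effective stress: σ'_f = 21.018 + 127.92 = 148.94 kPa.
σ'_f = 148.94 ≤ σ'_p = 204 kPa, so the clay remains overconsolidated and only the recompression index applies:
S_c = C_r·H/(1+e₀)·log₁₀(σ'_f/σ'_0) = 0.082×3.3/1.73×log₁₀(148.94/21.018)
    = 0.15641 × 0.85042 = 0.133 m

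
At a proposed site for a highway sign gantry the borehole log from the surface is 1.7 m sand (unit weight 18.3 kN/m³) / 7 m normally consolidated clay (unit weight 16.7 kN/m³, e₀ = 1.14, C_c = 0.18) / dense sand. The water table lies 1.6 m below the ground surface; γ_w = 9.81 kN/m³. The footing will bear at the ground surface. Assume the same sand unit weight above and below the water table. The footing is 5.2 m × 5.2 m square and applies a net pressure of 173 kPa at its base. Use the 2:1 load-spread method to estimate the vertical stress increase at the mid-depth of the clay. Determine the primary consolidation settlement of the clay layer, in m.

S_c ≈ 0.15 m

Mid-depth of clay below the ground surface: z = 1.7 + 7/2 = 5.2 m.
Total vertical stress at mid-clay: σ_v = 18.3×1.7 + 16.7×3.5 = 89.56 kPa.
Pore pressure: u = 9.81×(5.2 − 1.6) = 35.316 kPa.
Initial effective stress: σ'_0 = σ_v − u = 89.56 − 35.316 = 54.244 kPa.
Stress increase at mid-clay by the 2:1 spreading method:
Δσ = qBL/((B+z)(L+z)) = 173×5.2×5.2/((5.2+5.2)(5.2+5.2)) = 43.25 kPa
Final effective stress: σ'_f = σ'_0 + Δσ = 54.244 + 43.25 = 97.494 kPa.
Normally consolidated clay, so the full stress increment lies on the virgin compression line:
S_c = C_c·H/(1+e₀)·log₁₀(σ'_f/σ'_0) = 0.18×7/(1+1.14)×log₁₀(97.494/54.244)
    = 0.58879 × 0.25463 = 0.1499 m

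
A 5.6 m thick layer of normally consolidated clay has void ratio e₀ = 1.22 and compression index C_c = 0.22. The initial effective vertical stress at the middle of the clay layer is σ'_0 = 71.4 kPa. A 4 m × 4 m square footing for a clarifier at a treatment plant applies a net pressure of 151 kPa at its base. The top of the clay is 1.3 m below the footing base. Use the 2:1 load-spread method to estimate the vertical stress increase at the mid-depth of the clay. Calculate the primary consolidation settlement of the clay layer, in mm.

Mid-depth of clay below the footing base: z = 1.3 + 5.6/2 = 4.1 m.
Stress increase at mid-clay by the 2:1 spreading method:
Δσ = qBL/((B+z)(L+z)) = 151×4×4/((4+4.1)(4+4.1)) = 36.824 kPa
Final effective stress: σ'_f = σ'_0 + Δσ = 71.4 + 36.824 = 108.22 kPa.
Normally consolidated clay, so the full stress increment lies on the virgin compression line:
S_c = C_c·H/(1+e₀)·log₁₀(σ'_f/σ'_0) = 0.22×5.6/(1+1.22)×log₁₀(108.22/71.4)
    = 0.55495 × 0.18061 = 0.1002 m

S_c ≈ 100 mm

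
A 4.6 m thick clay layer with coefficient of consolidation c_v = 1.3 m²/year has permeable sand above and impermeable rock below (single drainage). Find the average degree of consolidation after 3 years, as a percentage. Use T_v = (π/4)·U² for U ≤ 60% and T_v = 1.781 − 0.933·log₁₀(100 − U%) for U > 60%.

Drainage path length: H_d = H = 4.6 m (single drainage).
T_v = c_v·t/H_d² = 1.3×3/4.6² = 0.18431.
T_v = 0.18431 corresponds to the U ≤ 60% branch:
U = √(4T_v/π) = 0.4844

U ≈ 48.4 %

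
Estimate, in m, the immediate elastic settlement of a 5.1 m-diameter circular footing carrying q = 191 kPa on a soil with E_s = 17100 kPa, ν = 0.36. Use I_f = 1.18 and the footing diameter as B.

S_e ≈ 0.0585 m

Immediate (elastic) settlement: S_e = q·B·(1−ν²)/E_s · I_f.
S_e = 191 × 5.1 × (1 − 0.36²) / 17100 × 1.18
    = 191 × 5.1 × 0.8704 / 17100 × 1.18
    = 0.05851 m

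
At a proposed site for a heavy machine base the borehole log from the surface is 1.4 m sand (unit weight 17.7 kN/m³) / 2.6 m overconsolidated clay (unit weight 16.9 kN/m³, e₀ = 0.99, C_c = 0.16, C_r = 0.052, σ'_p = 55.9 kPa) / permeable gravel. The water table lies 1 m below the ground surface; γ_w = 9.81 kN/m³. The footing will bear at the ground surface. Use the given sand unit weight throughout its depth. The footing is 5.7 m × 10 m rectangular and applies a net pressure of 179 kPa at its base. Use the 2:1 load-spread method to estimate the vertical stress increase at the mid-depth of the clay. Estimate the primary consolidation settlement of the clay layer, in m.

S_c ≈ 0.0919 m

Mid-depth of clay below the ground surface: z = 1.4 + 2.6/2 = 2.7 m.
Total vertical stress at mid-clay: σ_v = 17.7×1.4 + 16.9×1.3 = 46.75 kPa.
Pore pressure: u = 9.81×(2.7 − 1) = 16.677 kPa.
Initial effective stress: σ'_0 = σ_v − u = 46.75 − 16.677 = 30.073 kPa.
Stress increase at mid-clay by the 2:1 spreading method:
Δσ = qBL/((B+z)(L+z)) = 179×5.7×10/((5.7+2.7)(10+2.7)) = 95.641 kPa
Final effective stress: σ'_f = 30.073 + 95.641 = 125.71 kPa.
σ'_f = 125.71 > σ'_p = 55.9 kPa, so the stress path crosses the preconsolidation pressure — recompression up to σ'_p, then virgin compression beyond:
S_c = H/(1+e₀)·[C_r·log₁₀(σ'_p/σ'_0) + C_c·log₁₀(σ'_f/σ'_p)]
    = 2.6/1.99 × [0.052×log₁₀(55.9/30.073) + 0.16×log₁₀(125.71/55.9)]
    = 1.3065 × [0.014 + 0.056313] = 0.09186 m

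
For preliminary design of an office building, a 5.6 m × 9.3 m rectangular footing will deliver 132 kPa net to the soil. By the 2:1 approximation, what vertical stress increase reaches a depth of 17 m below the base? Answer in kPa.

By the 2:1 method the load spreads at 1 horizontal : 2 vertical, so at depth z the loaded area has grown by z in each plan dimension:
Δσ = qBL/((B+z)(L+z)) = 132×5.6×9.3/((5.6+17)(9.3+17)) = 11.566 kPa

Δσ_z ≈ 11.6 kPa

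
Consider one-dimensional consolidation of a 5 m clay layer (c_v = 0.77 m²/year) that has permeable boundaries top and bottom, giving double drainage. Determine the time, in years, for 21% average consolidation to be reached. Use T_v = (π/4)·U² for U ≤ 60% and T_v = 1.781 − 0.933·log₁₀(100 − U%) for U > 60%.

t ≈ 0.281 years

Drainage path length: H_d = H/2 = 2.5 m (double drainage).
U ≤ 60%: T_v = (π/4)·U² = (π/4)×0.21² = 0.034636.
t = T_v·H_d²/c_v = 0.034636×2.5²/0.77 = 0.2811 years.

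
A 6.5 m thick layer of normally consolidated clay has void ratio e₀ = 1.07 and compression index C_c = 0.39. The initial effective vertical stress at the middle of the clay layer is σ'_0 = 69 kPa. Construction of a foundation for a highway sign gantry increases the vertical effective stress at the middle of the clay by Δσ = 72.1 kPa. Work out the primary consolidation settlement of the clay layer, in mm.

Final effective stress: σ'_f = σ'_0 + Δσ = 69 + 72.1 = 141.1 kPa.
Normally consolidated clay, so the full stress increment lies on the virgin compression line:
S_c = C_c·H/(1+e₀)·log₁₀(σ'_f/σ'_0) = 0.39×6.5/(1+1.07)×log₁₀(141.1/69)
    = 1.2246 × 0.31068 = 0.3805 m

S_c ≈ 380 mm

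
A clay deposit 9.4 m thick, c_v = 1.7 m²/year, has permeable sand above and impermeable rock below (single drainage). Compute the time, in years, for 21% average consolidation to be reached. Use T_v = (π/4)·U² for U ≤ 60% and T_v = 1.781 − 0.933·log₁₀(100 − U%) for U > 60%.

Drainage path length: H_d = H = 9.4 m (single drainage).
U ≤ 60%: T_v = (π/4)·U² = (π/4)×0.21² = 0.034636.
t = T_v·H_d²/c_v = 0.034636×9.4²/1.7 = 1.8 years.

t ≈ 1.8 years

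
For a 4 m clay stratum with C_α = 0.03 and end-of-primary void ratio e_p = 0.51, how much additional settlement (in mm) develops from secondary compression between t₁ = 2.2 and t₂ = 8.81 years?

S_s ≈ 47.9 mm

Secondary compression: S_s = C_α·H/(1+e_p)·log₁₀(t₂/t₁)
S_s = 0.03×4/(1+0.51)×log₁₀(8.81/2.2)
    = 0.07947 × 0.6026 = 0.04789 m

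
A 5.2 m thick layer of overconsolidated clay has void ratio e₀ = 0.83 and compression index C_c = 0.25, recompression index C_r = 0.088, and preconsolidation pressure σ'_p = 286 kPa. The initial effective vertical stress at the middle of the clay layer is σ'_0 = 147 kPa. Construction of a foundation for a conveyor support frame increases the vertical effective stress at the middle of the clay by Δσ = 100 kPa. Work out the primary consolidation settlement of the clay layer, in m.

S_c ≈ 0.0564 m

Final effective stress: σ'_f = 147 + 100 = 247 kPa.
σ'_f = 247 ≤ σ'_p = 286 kPa, so the clay remains overconsolidated and only the recompression index applies:
S_c = C_r·H/(1+e₀)·log₁₀(σ'_f/σ'_0) = 0.088×5.2/1.83×log₁₀(247/147)
    = 0.25005 × 0.22538 = 0.05636 m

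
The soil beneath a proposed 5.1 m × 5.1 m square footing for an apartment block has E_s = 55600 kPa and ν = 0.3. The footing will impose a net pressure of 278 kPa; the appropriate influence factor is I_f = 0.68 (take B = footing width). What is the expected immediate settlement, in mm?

S_e ≈ 15.8 mm

Immediate (elastic) settlement: S_e = q·B·(1−ν²)/E_s · I_f.
S_e = 278 × 5.1 × (1 − 0.3²) / 55600 × 0.68
    = 278 × 5.1 × 0.91 / 55600 × 0.68
    = 0.01578 m = 15.78 mm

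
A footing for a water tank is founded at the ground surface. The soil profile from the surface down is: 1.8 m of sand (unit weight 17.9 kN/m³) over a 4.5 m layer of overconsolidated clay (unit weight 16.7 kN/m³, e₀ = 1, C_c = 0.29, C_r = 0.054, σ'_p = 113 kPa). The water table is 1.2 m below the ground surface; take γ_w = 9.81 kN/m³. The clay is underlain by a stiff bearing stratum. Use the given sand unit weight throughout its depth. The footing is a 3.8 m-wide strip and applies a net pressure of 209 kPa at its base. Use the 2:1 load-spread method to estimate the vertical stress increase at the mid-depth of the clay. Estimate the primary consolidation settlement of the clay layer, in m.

S_c ≈ 0.119 m

Mid-depth of clay below the ground surface: z = 1.8 + 4.5/2 = 4.05 m.
Total vertical stress at mid-clay: σ_v = 17.9×1.8 + 16.7×2.25 = 69.795 kPa.
Pore pressure: u = 9.81×(4.05 − 1.2) = 27.959 kPa.
Initial effective stress: σ'_0 = σ_v − u = 69.795 − 27.959 = 41.836 kPa.
Stress increase at mid-clay by the 2:1 spreading method:
Δσ = qB/(B+z) = 209×3.8/(3.8+4.05) = 101.17 kPa
Final effective stress: σ'_f = 41.836 + 101.17 = 143.01 kPa.
σ'_f = 143.01 > σ'_p = 113 kPa, so the stress path crosses the preconsolidation pressure — recompression up to σ'_p, then virgin compression beyond:
S_c = H/(1+e₀)·[C_r·log₁₀(σ'_p/σ'_0) + C_c·log₁₀(σ'_f/σ'_p)]
    = 4.5/2 × [0.054×log₁₀(113/41.836) + 0.29×log₁₀(143.01/113)]
    = 2.25 × [0.023303 + 0.029664] = 0.1192 m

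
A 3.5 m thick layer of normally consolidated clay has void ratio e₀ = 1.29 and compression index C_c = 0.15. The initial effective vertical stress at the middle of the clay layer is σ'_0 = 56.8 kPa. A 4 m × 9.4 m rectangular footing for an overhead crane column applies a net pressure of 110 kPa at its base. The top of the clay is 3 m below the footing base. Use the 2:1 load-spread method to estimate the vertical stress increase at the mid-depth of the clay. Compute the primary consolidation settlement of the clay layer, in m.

Mid-depth of clay below the footing base: z = 3 + 3.5/2 = 4.75 m.
Stress increase at mid-clay by the 2:1 spreading method:
Δσ = qBL/((B+z)(L+z)) = 110×4×9.4/((4+4.75)(9.4+4.75)) = 33.405 kPa
Final effective stress: σ'_f = σ'_0 + Δσ = 56.8 + 33.405 = 90.205 kPa.
Normally consolidated clay, so the full stress increment lies on the virgin compression line:
S_c = C_c·H/(1+e₀)·log₁₀(σ'_f/σ'_0) = 0.15×3.5/(1+1.29)×log₁₀(90.205/56.8)
    = 0.22926 × 0.20088 = 0.04605 m

S_c ≈ 0.0461 m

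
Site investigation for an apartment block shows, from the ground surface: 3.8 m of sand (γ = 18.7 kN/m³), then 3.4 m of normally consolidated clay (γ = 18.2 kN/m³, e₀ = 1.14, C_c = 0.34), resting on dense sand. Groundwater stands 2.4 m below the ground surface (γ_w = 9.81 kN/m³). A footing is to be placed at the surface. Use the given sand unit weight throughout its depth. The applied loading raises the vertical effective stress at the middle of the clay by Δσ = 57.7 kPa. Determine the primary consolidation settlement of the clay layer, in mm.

Mid-depth of clay below the ground surface: z = 3.8 + 3.4/2 = 5.5 m.
Total vertical stress at mid-clay: σ_v = 18.7×3.8 + 18.2×1.7 = 102 kPa.
Pore pressure: u = 9.81×(5.5 − 2.4) = 30.411 kPa.
Initial effective stress: σ'_0 = σ_v − u = 102 − 30.411 = 71.589 kPa.
Final effective stress: σ'_f = σ'_0 + Δσ = 71.589 + 57.7 = 129.29 kPa.
Normally consolidated clay, so the full stress increment lies on the virgin compression line:
S_c = C_c·H/(1+e₀)·log₁₀(σ'_f/σ'_0) = 0.34×3.4/(1+1.14)×log₁₀(129.29/71.589)
    = 0.54019 × 0.25672 = 0.1387 m

S_c ≈ 139 mm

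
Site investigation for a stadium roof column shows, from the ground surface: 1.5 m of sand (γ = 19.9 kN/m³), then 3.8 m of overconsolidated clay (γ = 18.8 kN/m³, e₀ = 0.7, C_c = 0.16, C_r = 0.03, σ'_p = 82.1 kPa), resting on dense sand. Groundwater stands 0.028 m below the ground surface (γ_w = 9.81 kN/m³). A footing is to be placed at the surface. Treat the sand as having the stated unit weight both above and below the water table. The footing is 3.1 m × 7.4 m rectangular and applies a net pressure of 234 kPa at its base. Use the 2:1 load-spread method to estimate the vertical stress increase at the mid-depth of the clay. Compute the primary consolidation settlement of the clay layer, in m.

S_c ≈ 0.071 m

Mid-depth of clay below the ground surface: z = 1.5 + 3.8/2 = 3.4 m.
Total vertical stress at mid-clay: σ_v = 19.9×1.5 + 18.8×1.9 = 65.57 kPa.
Pore pressure: u = 9.81×(3.4 − 0.028) = 33.079 kPa.
Initial effective stress: σ'_0 = σ_v − u = 65.57 − 33.079 = 32.491 kPa.
Stress increase at mid-clay by the 2:1 spreading method:
Δσ = qBL/((B+z)(L+z)) = 234×3.1×7.4/((3.1+3.4)(7.4+3.4)) = 76.467 kPa
Final effective stress: σ'_f = 32.491 + 76.467 = 108.96 kPa.
σ'_f = 108.96 > σ'_p = 82.1 kPa, so the stress path crosses the preconsolidation pressure — recompression up to σ'_p, then virgin compression beyond:
S_c = H/(1+e₀)·[C_r·log₁₀(σ'_p/σ'_0) + C_c·log₁₀(σ'_f/σ'_p)]
    = 3.8/1.7 × [0.03×log₁₀(82.1/32.491) + 0.16×log₁₀(108.96/82.1)]
    = 2.2353 × [0.012077 + 0.019668] = 0.07096 m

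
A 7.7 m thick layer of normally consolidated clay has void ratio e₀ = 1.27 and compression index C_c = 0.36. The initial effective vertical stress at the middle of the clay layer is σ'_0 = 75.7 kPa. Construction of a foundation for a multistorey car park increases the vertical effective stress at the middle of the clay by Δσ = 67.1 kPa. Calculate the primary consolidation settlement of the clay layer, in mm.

S_c ≈ 337 mm

Final effective stress: σ'_f = σ'_0 + Δσ = 75.7 + 67.1 = 142.8 kPa.
Normally consolidated clay, so the full stress increment lies on the virgin compression line:
S_c = C_c·H/(1+e₀)·log₁₀(σ'_f/σ'_0) = 0.36×7.7/(1+1.27)×log₁₀(142.8/75.7)
    = 1.2211 × 0.27563 = 0.3366 m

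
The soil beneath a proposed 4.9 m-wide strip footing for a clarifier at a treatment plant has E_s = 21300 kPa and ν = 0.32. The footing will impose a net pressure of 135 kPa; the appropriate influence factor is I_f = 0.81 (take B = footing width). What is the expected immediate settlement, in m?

S_e ≈ 0.0226 m

Immediate (elastic) settlement: S_e = q·B·(1−ν²)/E_s · I_f.
S_e = 135 × 4.9 × (1 − 0.32²) / 21300 × 0.81
    = 135 × 4.9 × 0.8976 / 21300 × 0.81
    = 0.02258 m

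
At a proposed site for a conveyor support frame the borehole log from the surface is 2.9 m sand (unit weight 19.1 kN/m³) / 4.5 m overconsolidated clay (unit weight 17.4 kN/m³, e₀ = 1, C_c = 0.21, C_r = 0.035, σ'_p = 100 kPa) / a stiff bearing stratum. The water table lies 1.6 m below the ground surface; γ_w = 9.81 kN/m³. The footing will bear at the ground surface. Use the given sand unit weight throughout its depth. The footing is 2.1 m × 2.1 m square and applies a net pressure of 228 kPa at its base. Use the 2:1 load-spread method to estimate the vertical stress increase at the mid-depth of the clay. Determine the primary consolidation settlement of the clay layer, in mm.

S_c ≈ 9.5 mm

Mid-depth of clay below the ground surface: z = 2.9 + 4.5/2 = 5.15 m.
Total vertical stress at mid-clay: σ_v = 19.1×2.9 + 17.4×2.25 = 94.54 kPa.
Pore pressure: u = 9.81×(5.15 − 1.6) = 34.825 kPa.
Initial effective stress: σ'_0 = σ_v − u = 94.54 − 34.825 = 59.715 kPa.
Stress increase at mid-clay by the 2:1 spreading method:
Δσ = qBL/((B+z)(L+z)) = 228×2.1×2.1/((2.1+5.15)(2.1+5.15)) = 19.129 kPa
Final effective stress: σ'_f = 59.715 + 19.129 = 78.844 kPa.
σ'_f = 78.844 ≤ σ'_p = 100 kPa, so the clay remains overconsolidated and only the recompression index applies:
S_c = C_r·H/(1+e₀)·log₁₀(σ'_f/σ'_0) = 0.035×4.5/2×log₁₀(78.844/59.715)
    = 0.07875 × 0.12069 = 0.009504 m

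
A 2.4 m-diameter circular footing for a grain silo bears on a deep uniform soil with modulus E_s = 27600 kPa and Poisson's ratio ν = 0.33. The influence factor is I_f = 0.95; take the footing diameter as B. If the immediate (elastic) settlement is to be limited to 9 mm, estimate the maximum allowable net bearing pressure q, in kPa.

S_e = q·B·(1−ν²)/E_s · I_f  ⇒  q = S_e·E_s / (B·(1−ν²)·I_f).
q = 0.009 × 27600 / (2.4 × 0.8911 × 0.95) = 122.3 kPa

q ≈ 122 kPa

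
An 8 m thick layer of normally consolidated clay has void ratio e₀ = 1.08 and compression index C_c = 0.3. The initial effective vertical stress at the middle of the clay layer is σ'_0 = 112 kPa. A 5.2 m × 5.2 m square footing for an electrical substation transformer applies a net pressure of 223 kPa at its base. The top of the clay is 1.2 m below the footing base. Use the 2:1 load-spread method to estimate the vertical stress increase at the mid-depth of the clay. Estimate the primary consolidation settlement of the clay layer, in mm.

S_c ≈ 202 mm

Mid-depth of clay below the footing base: z = 1.2 + 8/2 = 5.2 m.
Stress increase at mid-clay by the 2:1 spreading method:
Δσ = qBL/((B+z)(L+z)) = 223×5.2×5.2/((5.2+5.2)(5.2+5.2)) = 55.75 kPa
Final effective stress: σ'_f = σ'_0 + Δσ = 112 + 55.75 = 167.75 kPa.
Normally consolidated clay, so the full stress increment lies on the virgin compression line:
S_c = C_c·H/(1+e₀)·log₁₀(σ'_f/σ'_0) = 0.3×8/(1+1.08)×log₁₀(167.75/112)
    = 1.1538 × 0.17544 = 0.2024 m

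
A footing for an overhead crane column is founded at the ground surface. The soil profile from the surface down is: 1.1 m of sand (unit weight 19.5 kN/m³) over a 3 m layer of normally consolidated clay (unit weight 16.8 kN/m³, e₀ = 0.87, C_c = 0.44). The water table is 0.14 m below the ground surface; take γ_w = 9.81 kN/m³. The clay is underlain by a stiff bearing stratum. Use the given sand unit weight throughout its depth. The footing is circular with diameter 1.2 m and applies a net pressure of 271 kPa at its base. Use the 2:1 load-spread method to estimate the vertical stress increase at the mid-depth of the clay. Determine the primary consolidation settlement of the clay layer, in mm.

Mid-depth of clay below the ground surface: z = 1.1 + 3/2 = 2.6 m.
Total vertical stress at mid-clay: σ_v = 19.5×1.1 + 16.8×1.5 = 46.65 kPa.
Pore pressure: u = 9.81×(2.6 − 0.14) = 24.133 kPa.
Initial effective stress: σ'_0 = σ_v − u = 46.65 − 24.133 = 22.517 kPa.
Stress increase at mid-clay by the 2:1 spreading method:
Δσ ≈ qD²/(D+z)² = 271×1.2²/(1.2+2.6)² = 27.025 kPa
Final effective stress: σ'_f = σ'_0 + Δσ = 22.517 + 27.025 = 49.542 kPa.
Normally consolidated clay, so the full stress increment lies on the virgin compression line:
S_c = C_c·H/(1+e₀)·log₁₀(σ'_f/σ'_0) = 0.44×3/(1+0.87)×log₁₀(49.542/22.517)
    = 0.70588 × 0.34246 = 0.2417 m

S_c ≈ 242 mm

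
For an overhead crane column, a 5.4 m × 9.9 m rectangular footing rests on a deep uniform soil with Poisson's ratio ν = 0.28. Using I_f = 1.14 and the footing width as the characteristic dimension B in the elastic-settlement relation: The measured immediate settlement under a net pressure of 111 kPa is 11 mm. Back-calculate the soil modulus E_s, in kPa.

E_s ≈ 57200 kPa

S_e = q·B·(1−ν²)/E_s · I_f  ⇒  E_s = q·B·(1−ν²)·I_f / S_e.
E_s = 111 × 5.4 × 0.9216 × 1.14 / 0.011 = 57250 kPa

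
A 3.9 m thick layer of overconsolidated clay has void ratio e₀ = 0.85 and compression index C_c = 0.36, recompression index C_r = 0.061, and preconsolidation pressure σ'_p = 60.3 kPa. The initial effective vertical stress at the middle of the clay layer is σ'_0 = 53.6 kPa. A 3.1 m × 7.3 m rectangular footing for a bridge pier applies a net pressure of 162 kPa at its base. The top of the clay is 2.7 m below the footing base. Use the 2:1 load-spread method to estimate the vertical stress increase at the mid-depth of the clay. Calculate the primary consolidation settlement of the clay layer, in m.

S_c ≈ 0.15 m

Mid-depth of clay below the footing base: z = 2.7 + 3.9/2 = 4.65 m.
Stress increase at mid-clay by the 2:1 spreading method:
Δσ = qBL/((B+z)(L+z)) = 162×3.1×7.3/((3.1+4.65)(7.3+4.65)) = 39.585 kPa
Final effective stress: σ'_f = 53.6 + 39.585 = 93.185 kPa.
σ'_f = 93.185 > σ'_p = 60.3 kPa, so the stress path crosses the preconsolidation pressure — recompression up to σ'_p, then virgin compression beyond:
S_c = H/(1+e₀)·[C_r·log₁₀(σ'_p/σ'_0) + C_c·log₁₀(σ'_f/σ'_p)]
    = 3.9/1.85 × [0.061×log₁₀(60.3/53.6) + 0.36×log₁₀(93.185/60.3)]
    = 2.1081 × [0.0031203 + 0.06805] = 0.15 m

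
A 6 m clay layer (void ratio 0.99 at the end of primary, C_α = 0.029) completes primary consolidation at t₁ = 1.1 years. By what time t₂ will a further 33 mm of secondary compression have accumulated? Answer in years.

t₂ ≈ 2.62 years

S_s = C_α·H/(1+e_p)·log₁₀(t₂/t₁) ⇒ log₁₀(t₂/t₁) = S_s·(1+e_p)/(C_α·H).
log₁₀(t₂/t₁) = 0.033 × (1+0.99) / (0.029×6) = 0.3774
t₂ = t₁ × 10^0.3774 = 1.1 × 2.385 = 2.623 years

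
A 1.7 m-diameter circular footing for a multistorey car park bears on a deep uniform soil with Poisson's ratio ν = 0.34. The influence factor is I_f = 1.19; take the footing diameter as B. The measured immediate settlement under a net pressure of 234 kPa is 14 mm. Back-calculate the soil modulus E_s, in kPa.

S_e = q·B·(1−ν²)/E_s · I_f  ⇒  E_s = q·B·(1−ν²)·I_f / S_e.
E_s = 234 × 1.7 × 0.8844 × 1.19 / 0.014 = 29900 kPa

E_s ≈ 29900 kPa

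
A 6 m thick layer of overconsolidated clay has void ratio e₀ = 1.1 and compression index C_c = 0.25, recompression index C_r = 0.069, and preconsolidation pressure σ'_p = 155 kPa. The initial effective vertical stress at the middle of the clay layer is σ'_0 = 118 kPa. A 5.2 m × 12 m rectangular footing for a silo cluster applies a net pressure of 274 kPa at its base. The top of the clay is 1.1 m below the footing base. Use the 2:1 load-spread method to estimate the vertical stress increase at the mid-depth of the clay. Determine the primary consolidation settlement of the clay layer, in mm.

Mid-depth of clay below the footing base: z = 1.1 + 6/2 = 4.1 m.
Stress increase at mid-clay by the 2:1 spreading method:
Δσ = qBL/((B+z)(L+z)) = 274×5.2×12/((5.2+4.1)(12+4.1)) = 114.19 kPa
Final effective stress: σ'_f = 118 + 114.19 = 232.19 kPa.
σ'_f = 232.19 > σ'_p = 155 kPa, so the stress path crosses the preconsolidation pressure — recompression up to σ'_p, then virgin compression beyond:
S_c = H/(1+e₀)·[C_r·log₁₀(σ'_p/σ'_0) + C_c·log₁₀(σ'_f/σ'_p)]
    = 6/2.1 × [0.069×log₁₀(155/118) + 0.25×log₁₀(232.19/155)]
    = 2.8571 × [0.008173 + 0.043878] = 0.1487 m

S_c ≈ 149 mm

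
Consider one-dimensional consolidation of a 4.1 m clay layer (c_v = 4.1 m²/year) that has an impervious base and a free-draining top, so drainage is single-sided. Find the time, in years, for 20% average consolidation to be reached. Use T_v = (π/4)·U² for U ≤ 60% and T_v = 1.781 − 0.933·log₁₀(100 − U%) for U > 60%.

Drainage path length: H_d = H = 4.1 m (single drainage).
U ≤ 60%: T_v = (π/4)·U² = (π/4)×0.2² = 0.031416.
t = T_v·H_d²/c_v = 0.031416×4.1²/4.1 = 0.1288 years.

t ≈ 0.129 years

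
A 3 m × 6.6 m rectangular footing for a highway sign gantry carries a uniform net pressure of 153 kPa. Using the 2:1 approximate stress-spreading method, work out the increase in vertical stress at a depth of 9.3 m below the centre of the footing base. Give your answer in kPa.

By the 2:1 method the load spreads at 1 horizontal : 2 vertical, so at depth z the loaded area has grown by z in each plan dimension:
Δσ = qBL/((B+z)(L+z)) = 153×3×6.6/((3+9.3)(6.6+9.3)) = 15.49 kPa

Δσ_z ≈ 15.5 kPa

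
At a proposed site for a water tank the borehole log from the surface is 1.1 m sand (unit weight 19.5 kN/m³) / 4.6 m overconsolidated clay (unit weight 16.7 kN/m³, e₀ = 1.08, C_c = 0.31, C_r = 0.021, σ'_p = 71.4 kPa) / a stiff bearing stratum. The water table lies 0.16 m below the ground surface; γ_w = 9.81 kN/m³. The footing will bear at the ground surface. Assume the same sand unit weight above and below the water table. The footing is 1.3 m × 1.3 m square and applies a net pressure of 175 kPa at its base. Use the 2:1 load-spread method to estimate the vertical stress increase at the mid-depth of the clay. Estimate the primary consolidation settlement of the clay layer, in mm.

Mid-depth of clay below the ground surface: z = 1.1 + 4.6/2 = 3.4 m.
Total vertical stress at mid-clay: σ_v = 19.5×1.1 + 16.7×2.3 = 59.86 kPa.
Pore pressure: u = 9.81×(3.4 − 0.16) = 31.784 kPa.
Initial effective stress: σ'_0 = σ_v − u = 59.86 − 31.784 = 28.076 kPa.
Stress increase at mid-clay by the 2:1 spreading method:
Δσ = qBL/((B+z)(L+z)) = 175×1.3×1.3/((1.3+3.4)(1.3+3.4)) = 13.388 kPa
Final effective stress: σ'_f = 28.076 + 13.388 = 41.464 kPa.
σ'_f = 41.464 ≤ σ'_p = 71.4 kPa, so the clay remains overconsolidated and only the recompression index applies:
S_c = C_r·H/(1+e₀)·log₁₀(σ'_f/σ'_0) = 0.021×4.6/2.08×log₁₀(41.464/28.076)
    = 0.046442 × 0.16934 = 0.007864 m

S_c ≈ 7.86 mm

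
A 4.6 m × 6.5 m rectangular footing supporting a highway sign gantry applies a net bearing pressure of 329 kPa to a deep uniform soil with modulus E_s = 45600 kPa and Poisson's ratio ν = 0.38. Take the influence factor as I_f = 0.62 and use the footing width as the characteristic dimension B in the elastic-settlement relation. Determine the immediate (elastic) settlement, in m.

S_e ≈ 0.0176 m

Immediate (elastic) settlement: S_e = q·B·(1−ν²)/E_s · I_f.
S_e = 329 × 4.6 × (1 − 0.38²) / 45600 × 0.62
    = 329 × 4.6 × 0.8556 / 45600 × 0.62
    = 0.01761 m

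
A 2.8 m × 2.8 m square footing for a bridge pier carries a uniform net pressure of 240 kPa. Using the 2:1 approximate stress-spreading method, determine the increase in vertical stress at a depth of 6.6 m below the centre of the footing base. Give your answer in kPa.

Δσ_z ≈ 21.3 kPa

By the 2:1 method the load spreads at 1 horizontal : 2 vertical, so at depth z the loaded area has grown by z in each plan dimension:
Δσ = qBL/((B+z)(L+z)) = 240×2.8×2.8/((2.8+6.6)(2.8+6.6)) = 21.295 kPa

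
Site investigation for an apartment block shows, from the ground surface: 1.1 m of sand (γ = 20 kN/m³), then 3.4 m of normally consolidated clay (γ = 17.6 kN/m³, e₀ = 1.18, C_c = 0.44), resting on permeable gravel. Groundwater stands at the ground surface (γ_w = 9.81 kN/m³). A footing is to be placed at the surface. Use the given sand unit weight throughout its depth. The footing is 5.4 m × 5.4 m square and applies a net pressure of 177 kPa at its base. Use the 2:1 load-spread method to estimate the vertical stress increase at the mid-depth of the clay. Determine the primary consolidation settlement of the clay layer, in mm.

Mid-depth of clay below the ground surface: z = 1.1 + 3.4/2 = 2.8 m.
Total vertical stress at mid-clay: σ_v = 20×1.1 + 17.6×1.7 = 51.92 kPa.
Pore pressure: u = 9.81×(2.8 − 0) = 27.468 kPa.
Initial effective stress: σ'_0 = σ_v − u = 51.92 − 27.468 = 24.452 kPa.
Stress increase at mid-clay by the 2:1 spreading method:
Δσ = qBL/((B+z)(L+z)) = 177×5.4×5.4/((5.4+2.8)(5.4+2.8)) = 76.76 kPa
Final effective stress: σ'_f = σ'_0 + Δσ = 24.452 + 76.76 = 101.21 kPa.
Normally consolidated clay, so the full stress increment lies on the virgin compression line:
S_c = C_c·H/(1+e₀)·log₁₀(σ'_f/σ'_0) = 0.44×3.4/(1+1.18)×log₁₀(101.21/24.452)
    = 0.68624 × 0.61691 = 0.4233 m

S_c ≈ 423 mm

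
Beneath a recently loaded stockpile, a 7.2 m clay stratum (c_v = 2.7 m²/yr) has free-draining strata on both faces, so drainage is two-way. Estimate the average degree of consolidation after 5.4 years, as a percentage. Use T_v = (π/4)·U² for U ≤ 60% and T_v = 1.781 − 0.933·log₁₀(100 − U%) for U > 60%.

Drainage path length: H_d = H/2 = 3.6 m (double drainage).
T_v = c_v·t/H_d² = 2.7×5.4/3.6² = 1.125.
T_v = 1.125 corresponds to the U > 60% branch:
U = 1 − 10^((1.781 − T_v)/0.933)/100 = 0.9495

U ≈ 95 %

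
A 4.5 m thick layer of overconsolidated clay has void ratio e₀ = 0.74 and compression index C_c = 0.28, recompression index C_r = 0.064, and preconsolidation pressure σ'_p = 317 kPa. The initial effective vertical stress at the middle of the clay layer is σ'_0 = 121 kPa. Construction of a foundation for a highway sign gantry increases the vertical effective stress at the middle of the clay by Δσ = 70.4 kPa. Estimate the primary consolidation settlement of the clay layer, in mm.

Final effective stress: σ'_f = 121 + 70.4 = 191.4 kPa.
σ'_f = 191.4 ≤ σ'_p = 317 kPa, so the clay remains overconsolidated and only the recompression index applies:
S_c = C_r·H/(1+e₀)·log₁₀(σ'_f/σ'_0) = 0.064×4.5/1.74×log₁₀(191.4/121)
    = 0.16552 × 0.19916 = 0.03296 m

S_c ≈ 33 mm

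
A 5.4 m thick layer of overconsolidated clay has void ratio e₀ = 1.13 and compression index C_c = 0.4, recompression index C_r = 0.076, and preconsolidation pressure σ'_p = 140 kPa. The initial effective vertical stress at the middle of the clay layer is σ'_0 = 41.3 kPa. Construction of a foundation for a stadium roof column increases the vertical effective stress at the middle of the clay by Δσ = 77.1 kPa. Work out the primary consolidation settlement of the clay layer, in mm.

Final effective stress: σ'_f = 41.3 + 77.1 = 118.4 kPa.
σ'_f = 118.4 ≤ σ'_p = 140 kPa, so the clay remains overconsolidated and only the recompression index applies:
S_c = C_r·H/(1+e₀)·log₁₀(σ'_f/σ'_0) = 0.076×5.4/2.13×log₁₀(118.4/41.3)
    = 0.19268 × 0.4574 = 0.08813 m

S_c ≈ 88.1 mm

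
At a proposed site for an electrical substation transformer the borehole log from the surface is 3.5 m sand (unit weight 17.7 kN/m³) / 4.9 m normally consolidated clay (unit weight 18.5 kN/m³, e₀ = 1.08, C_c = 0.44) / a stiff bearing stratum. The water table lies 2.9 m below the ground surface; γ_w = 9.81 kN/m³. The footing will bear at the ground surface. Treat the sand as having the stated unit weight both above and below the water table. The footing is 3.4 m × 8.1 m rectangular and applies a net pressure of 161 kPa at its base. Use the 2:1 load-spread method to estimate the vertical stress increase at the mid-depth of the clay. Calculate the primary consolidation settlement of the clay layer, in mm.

Mid-depth of clay below the ground surface: z = 3.5 + 4.9/2 = 5.95 m.
Total vertical stress at mid-clay: σ_v = 17.7×3.5 + 18.5×2.45 = 107.28 kPa.
Pore pressure: u = 9.81×(5.95 − 2.9) = 29.921 kPa.
Initial effective stress: σ'_0 = σ_v − u = 107.28 − 29.921 = 77.359 kPa.
Stress increase at mid-clay by the 2:1 spreading method:
Δσ = qBL/((B+z)(L+z)) = 161×3.4×8.1/((3.4+5.95)(8.1+5.95)) = 33.752 kPa
Final effective stress: σ'_f = σ'_0 + Δσ = 77.359 + 33.752 = 111.11 kPa.
Normally consolidated clay, so the full stress increment lies on the virgin compression line:
S_c = C_c·H/(1+e₀)·log₁₀(σ'_f/σ'_0) = 0.44×4.9/(1+1.08)×log₁₀(111.11/77.359)
    = 1.0365 × 0.15724 = 0.163 m

S_c ≈ 163 mm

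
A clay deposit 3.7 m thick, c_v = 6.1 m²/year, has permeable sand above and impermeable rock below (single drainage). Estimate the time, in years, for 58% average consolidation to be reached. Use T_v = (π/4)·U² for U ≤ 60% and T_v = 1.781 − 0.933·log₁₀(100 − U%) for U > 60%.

Drainage path length: H_d = H = 3.7 m (single drainage).
U ≤ 60%: T_v = (π/4)·U² = (π/4)×0.58² = 0.26421.
t = T_v·H_d²/c_v = 0.26421×3.7²/6.1 = 0.593 years.

t ≈ 0.593 years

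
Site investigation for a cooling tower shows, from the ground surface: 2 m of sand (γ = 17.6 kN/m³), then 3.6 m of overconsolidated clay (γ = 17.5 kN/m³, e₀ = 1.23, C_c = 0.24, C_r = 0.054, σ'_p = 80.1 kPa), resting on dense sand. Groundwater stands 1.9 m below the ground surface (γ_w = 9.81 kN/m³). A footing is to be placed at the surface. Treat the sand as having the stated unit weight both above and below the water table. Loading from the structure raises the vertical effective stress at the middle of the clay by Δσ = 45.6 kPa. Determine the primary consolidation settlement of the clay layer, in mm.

S_c ≈ 45.7 mm

Mid-depth of clay below the ground surface: z = 2 + 3.6/2 = 3.8 m.
Total vertical stress at mid-clay: σ_v = 17.6×2 + 17.5×1.8 = 66.7 kPa.
Pore pressure: u = 9.81×(3.8 − 1.9) = 18.639 kPa.
Initial effective stress: σ'_0 = σ_v − u = 66.7 − 18.639 = 48.061 kPa.
Final effective stress: σ'_f = 48.061 + 45.6 = 93.661 kPa.
σ'_f = 93.661 > σ'_p = 80.1 kPa, so the stress path crosses the preconsolidation pressure — recompression up to σ'_p, then virgin compression beyond:
S_c = H/(1+e₀)·[C_r·log₁₀(σ'_p/σ'_0) + C_c·log₁₀(σ'_f/σ'_p)]
    = 3.6/2.23 × [0.054×log₁₀(80.1/48.061) + 0.24×log₁₀(93.661/80.1)]
    = 1.6143 × [0.011979 + 0.016302] = 0.04565 m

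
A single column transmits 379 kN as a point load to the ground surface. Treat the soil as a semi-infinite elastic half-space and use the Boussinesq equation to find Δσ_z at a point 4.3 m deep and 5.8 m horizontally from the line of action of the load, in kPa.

Boussinesq vertical stress below a point load on an elastic half-space:
Δσ_z = 3P/(2πz²) · [1 + (r/z)²]^(−5/2)
r/z = 5.8/4.3 = 1.3488; [1+(r/z)²]^(−5/2) = 0.074924.
Δσ_z = 3×379/(2π×4.3²) × 0.074924 = 9.7869 × 0.074924 = 0.7333 kPa

Δσ_z ≈ 0.733 kPa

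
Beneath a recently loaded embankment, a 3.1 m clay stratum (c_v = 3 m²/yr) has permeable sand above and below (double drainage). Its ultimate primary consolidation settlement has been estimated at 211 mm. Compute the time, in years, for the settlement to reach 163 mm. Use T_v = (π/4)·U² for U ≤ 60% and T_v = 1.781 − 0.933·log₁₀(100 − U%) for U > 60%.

t ≈ 0.412 years

Drainage path length: H_d = H/2 = 1.55 m (double drainage).
U = S(t)/S_ult = 163/211 = 0.7725.
U > 60%: T_v = 1.781 − 0.933·log₁₀(100 − 77.251) = 0.51496.
t = T_v·H_d²/c_v = 0.51496×1.55²/3 = 0.4124 years.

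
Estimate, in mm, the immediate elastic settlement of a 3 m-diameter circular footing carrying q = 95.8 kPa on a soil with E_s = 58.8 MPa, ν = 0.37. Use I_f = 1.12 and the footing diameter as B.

S_e ≈ 4.72 mm

Immediate (elastic) settlement: S_e = q·B·(1−ν²)/E_s · I_f.
E_s = 58.8 MPa = 58800 kPa.
S_e = 95.8 × 3 × (1 − 0.37²) / 58800 × 1.12
    = 95.8 × 3 × 0.8631 / 58800 × 1.12
    = 0.004725 m = 4.725 mm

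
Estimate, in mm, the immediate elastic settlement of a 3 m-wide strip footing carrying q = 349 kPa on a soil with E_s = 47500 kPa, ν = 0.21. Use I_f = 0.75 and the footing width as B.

Immediate (elastic) settlement: S_e = q·B·(1−ν²)/E_s · I_f.
S_e = 349 × 3 × (1 − 0.21²) / 47500 × 0.75
    = 349 × 3 × 0.9559 / 47500 × 0.75
    = 0.0158 m = 15.8 mm

S_e ≈ 15.8 mm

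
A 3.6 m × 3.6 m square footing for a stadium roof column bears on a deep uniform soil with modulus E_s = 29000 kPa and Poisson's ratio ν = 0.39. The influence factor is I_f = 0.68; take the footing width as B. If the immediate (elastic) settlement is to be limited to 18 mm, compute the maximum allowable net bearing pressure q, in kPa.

q ≈ 251 kPa

S_e = q·B·(1−ν²)/E_s · I_f  ⇒  q = S_e·E_s / (B·(1−ν²)·I_f).
q = 0.018 × 29000 / (3.6 × 0.8479 × 0.68) = 251.5 kPa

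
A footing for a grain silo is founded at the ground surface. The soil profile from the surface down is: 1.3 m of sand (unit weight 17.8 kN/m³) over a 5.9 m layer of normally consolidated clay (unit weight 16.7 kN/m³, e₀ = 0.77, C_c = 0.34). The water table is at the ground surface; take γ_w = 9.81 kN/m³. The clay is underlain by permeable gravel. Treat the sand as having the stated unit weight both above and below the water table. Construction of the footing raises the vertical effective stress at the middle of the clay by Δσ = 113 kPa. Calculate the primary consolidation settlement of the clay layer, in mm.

S_c ≈ 760 mm

Mid-depth of clay below the ground surface: z = 1.3 + 5.9/2 = 4.25 m.
Total vertical stress at mid-clay: σ_v = 17.8×1.3 + 16.7×2.95 = 72.405 kPa.
Pore pressure: u = 9.81×(4.25 − 0) = 41.693 kPa.
Initial effective stress: σ'_0 = σ_v − u = 72.405 − 41.693 = 30.712 kPa.
Final effective stress: σ'_f = σ'_0 + Δσ = 30.712 + 113 = 143.71 kPa.
Normally consolidated clay, so the full stress increment lies on the virgin compression line:
S_c = C_c·H/(1+e₀)·log₁₀(σ'_f/σ'_0) = 0.34×5.9/(1+0.77)×log₁₀(143.71/30.712)
    = 1.1333 × 0.67018 = 0.7595 m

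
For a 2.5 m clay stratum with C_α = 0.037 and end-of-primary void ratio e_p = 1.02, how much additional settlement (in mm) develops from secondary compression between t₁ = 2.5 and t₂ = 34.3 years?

Secondary compression: S_s = C_α·H/(1+e_p)·log₁₀(t₂/t₁)
S_s = 0.037×2.5/(1+1.02)×log₁₀(34.3/2.5)
    = 0.04579 × 1.137 = 0.05208 m

S_s ≈ 52.1 mm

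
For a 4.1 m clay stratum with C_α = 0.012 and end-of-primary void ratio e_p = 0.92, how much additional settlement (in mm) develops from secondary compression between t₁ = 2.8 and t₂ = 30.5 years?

S_s ≈ 26.6 mm

Secondary compression: S_s = C_α·H/(1+e_p)·log₁₀(t₂/t₁)
S_s = 0.012×4.1/(1+0.92)×log₁₀(30.5/2.8)
    = 0.02562 × 1.037 = 0.02658 m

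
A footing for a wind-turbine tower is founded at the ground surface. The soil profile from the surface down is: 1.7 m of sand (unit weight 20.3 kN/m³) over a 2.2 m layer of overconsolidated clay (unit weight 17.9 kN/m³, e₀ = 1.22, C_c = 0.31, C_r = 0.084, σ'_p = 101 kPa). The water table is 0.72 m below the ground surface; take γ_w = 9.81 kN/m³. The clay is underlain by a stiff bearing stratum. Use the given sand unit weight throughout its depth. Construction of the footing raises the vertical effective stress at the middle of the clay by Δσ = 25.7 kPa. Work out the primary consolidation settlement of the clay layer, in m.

Mid-depth of clay below the ground surface: z = 1.7 + 2.2/2 = 2.8 m.
Total vertical stress at mid-clay: σ_v = 20.3×1.7 + 17.9×1.1 = 54.2 kPa.
Pore pressure: u = 9.81×(2.8 − 0.72) = 20.405 kPa.
Initial effective stress: σ'_0 = σ_v − u = 54.2 − 20.405 = 33.795 kPa.
Final effective stress: σ'_f = 33.795 + 25.7 = 59.495 kPa.
σ'_f = 59.495 ≤ σ'_p = 101 kPa, so the clay remains overconsolidated and only the recompression index applies:
S_c = C_r·H/(1+e₀)·log₁₀(σ'_f/σ'_0) = 0.084×2.2/2.22×log₁₀(59.495/33.795)
    = 0.083243 × 0.24563 = 0.02045 m

S_c ≈ 0.0204 m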